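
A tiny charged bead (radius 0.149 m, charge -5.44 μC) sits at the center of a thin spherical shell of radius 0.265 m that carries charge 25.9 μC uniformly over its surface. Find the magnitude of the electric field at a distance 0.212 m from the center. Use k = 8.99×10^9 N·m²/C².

Take a concentric spherical Gaussian surface of radius r = 0.212 m (between the bodies, 0.149 m < r < 0.265 m).
The shell at 0.265 m lies outside the Gaussian surface, so Q_enc = -5.44 μC = -5.44e-6 C.
Since E is radial and uniform over the Gaussian sphere, Φ = E·4πr² = Q_enc/ε₀.
E = k|Q_enc|/r² = (8.99×10^9)(5.44×10^-6)/(0.212)² = 1.09e6 N/C.

E = 1.09×10^6 N/C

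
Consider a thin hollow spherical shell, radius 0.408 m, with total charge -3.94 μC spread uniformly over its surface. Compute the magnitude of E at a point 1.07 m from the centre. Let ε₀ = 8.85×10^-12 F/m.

Symmetry ⇒ E = E(r) r̂. Gaussian sphere of radius r = 1.07 m (r > 0.408 m).
The entire shell is enclosed: Q_enc = -3.94×10^-6 C.
Since E is radial and uniform over the Gaussian sphere, Φ = E·4πr² = Q_enc/ε₀.
E = |Q_enc|/(4πε₀r²) = (3.94×10^-6)/(4π·8.85×10^-12·(1.07)²) = 3.09×10^4 N/C.

|E| = 3.09e4 N/C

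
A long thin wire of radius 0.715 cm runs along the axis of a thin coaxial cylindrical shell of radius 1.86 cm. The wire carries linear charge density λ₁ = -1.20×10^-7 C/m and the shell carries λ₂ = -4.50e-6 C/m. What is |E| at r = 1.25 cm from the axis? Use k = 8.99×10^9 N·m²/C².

1.73×10^5 N/C

Coaxial Gaussian cylinder, radius r = 1.25 cm, length L (between the conductors, 0.715 cm < r < 1.86 cm).
The shell at 1.86 cm lies outside the Gaussian surface, so λ_enc = λ₁ = -1.20e-7 C/m.
Since E is radial and uniform over the curved surface, Φ = E·2πrL = Q_enc/ε₀ = λ_enc L/ε₀.
E = 2k|λ_enc|/r = 2(8.99×10^9)(1.20×10^-7)/(0.0125) = 1.73×10^5 N/C.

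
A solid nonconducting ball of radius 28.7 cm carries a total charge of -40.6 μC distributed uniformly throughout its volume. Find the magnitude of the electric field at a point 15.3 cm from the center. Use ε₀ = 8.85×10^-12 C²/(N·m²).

Take a concentric spherical Gaussian surface of radius r = 15.3 cm (r < R).
For a uniform sphere the enclosed fraction is (r/R)³, so Q_enc = (-40.6 μC)(0.153/0.287)³ = -6.151×10^-6 C.
Since E is radial and uniform over the Gaussian sphere, Φ = E·4πr² = Q_enc/ε₀.
E = |Q_enc|/(4πε₀r²) = (6.151×10^-6)/(4π·8.85×10^-12·(0.153)²) = 2.36×10^6 N/C.

E ≈ 2.36e6 N/C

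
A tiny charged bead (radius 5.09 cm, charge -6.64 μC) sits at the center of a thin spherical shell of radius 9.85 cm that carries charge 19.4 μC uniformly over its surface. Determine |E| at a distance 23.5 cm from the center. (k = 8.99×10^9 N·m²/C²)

E = 2.08×10^6 V/m

Use a concentric Gaussian sphere at r = 23.5 cm (r > 9.85 cm, enclosing both).
Q_enc = (-6.64 μC) + (19.4 μC) = 1.276×10^-5 C.
Gauss's law: E·4πr² = Q_enc/ε₀.
E = k|Q_enc|/r² = (8.99×10^9)(1.276×10^-5)/(0.235)² = 2.08×10^6 N/C.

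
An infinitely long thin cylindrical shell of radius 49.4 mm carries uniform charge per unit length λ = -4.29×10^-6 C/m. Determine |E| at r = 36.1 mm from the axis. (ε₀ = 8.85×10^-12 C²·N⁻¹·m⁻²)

E = 0 (no enclosed charge)

Take a coaxial cylindrical Gaussian surface of radius r = 36.1 mm and length L (r < 49.4 mm, inside the shell).
No charge is enclosed, so Gauss's law gives E·2πrL = 0 ⇒ E = 0.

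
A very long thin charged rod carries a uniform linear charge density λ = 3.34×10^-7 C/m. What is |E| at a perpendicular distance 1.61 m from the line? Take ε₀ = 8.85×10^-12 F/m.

|E| = 3.73×10^3 V/m

By cylindrical symmetry E is radial; use a coaxial Gaussian cylinder of radius 1.61 m and length L.
Q_enc = λL, so λ_enc = 3.34×10^-7 C/m.
Gauss's law: E·2πrL = λ_enc L/ε₀.
E = |λ_enc|/(2πε₀r) = (3.34e-7)/(2π·8.85×10^-12·1.61) = 3.73×10^3 N/C.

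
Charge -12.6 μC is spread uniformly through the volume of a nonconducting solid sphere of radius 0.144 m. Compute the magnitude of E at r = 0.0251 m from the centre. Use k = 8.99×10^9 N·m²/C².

|E| = 9.52×10^5 N/C

Use a concentric Gaussian sphere at r = 0.0251 m (r < R).
Only the charge within r is enclosed: Q_enc = Q·(r/R)³ = (-12.6 μC)·(0.0251 m/0.144 m)³ = -6.673×10^-8 C.
Gauss's law: E·4πr² = Q_enc/ε₀.
E = k|Q_enc|/r² = (8.99×10^9)(6.673×10^-8)/(0.0251)² = 9.52e5 N/C.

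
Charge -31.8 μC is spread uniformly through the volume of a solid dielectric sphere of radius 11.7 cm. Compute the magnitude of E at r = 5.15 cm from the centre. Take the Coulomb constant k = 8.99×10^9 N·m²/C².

Take a concentric spherical Gaussian surface of radius r = 5.15 cm (r < R).
For a uniform sphere the enclosed fraction is (r/R)³, so Q_enc = (-31.8 μC)(0.0515/0.117)³ = -2.712e-6 C.
By Gauss's law, ∮E·dA = E·4πr² = Q_enc/ε₀.
E = k|Q_enc|/r² = (8.99×10^9)(2.712e-6)/(0.0515)² = 9.19e6 N/C.

|E| = 9.19e6 N/C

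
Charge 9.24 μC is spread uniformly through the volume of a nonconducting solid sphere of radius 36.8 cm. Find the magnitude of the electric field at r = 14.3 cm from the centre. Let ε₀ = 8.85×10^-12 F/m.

Take a concentric spherical Gaussian surface of radius r = 14.3 cm (r < R).
Only the charge within r is enclosed: Q_enc = Q·(r/R)³ = (9.24 μC)·(14.3 cm/36.8 cm)³ = 5.422×10^-7 C.
Since E is radial and uniform over the Gaussian sphere, Φ = E·4πr² = Q_enc/ε₀.
E = |Q_enc|/(4πε₀r²) = (5.422e-7)/(4π·8.85×10^-12·(0.143)²) = 2.38e5 N/C.

|E| = 2.38×10^5 N/C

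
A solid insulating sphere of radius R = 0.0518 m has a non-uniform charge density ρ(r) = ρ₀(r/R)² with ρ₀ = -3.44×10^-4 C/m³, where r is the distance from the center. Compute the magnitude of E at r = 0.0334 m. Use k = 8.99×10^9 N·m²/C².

Symmetry ⇒ E = E(r) r̂. Gaussian sphere of radius r = 0.0334 m (r < R).
Q_enc = ∫₀^r ρ(r')·4πr'² dr' = (4πρ₀/R²) ∫₀^r r'^4 dr' = 4πρ₀ r^5/(5·R²) = -1.339×10^-8 C.
Applying ∮E·dA = Q_enc/ε₀ with Φ = E(4πr²):
E = k|Q_enc|/r² = (8.99×10^9)(1.339×10^-8)/(0.0334)² = 1.08e5 N/C.

|E| = 1.08×10^5 V/m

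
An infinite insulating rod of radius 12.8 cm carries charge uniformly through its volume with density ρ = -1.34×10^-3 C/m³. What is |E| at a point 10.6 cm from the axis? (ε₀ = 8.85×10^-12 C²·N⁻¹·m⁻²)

E ≈ 8.02×10^6 N/C

Coaxial Gaussian cylinder, radius r = 10.6 cm, length L (r < R).
Charge inside radius r per length L is ρ·πr²·L, so λ_enc = ρπr² = -4.73×10^-5 C/m.
By Gauss's law (flux through the curved wall only), E·2πrL = λ_enc L/ε₀.
E = |λ_enc|/(2πε₀r) = (4.73e-5)/(2π·8.85×10^-12·0.106) = 8.02e6 N/C.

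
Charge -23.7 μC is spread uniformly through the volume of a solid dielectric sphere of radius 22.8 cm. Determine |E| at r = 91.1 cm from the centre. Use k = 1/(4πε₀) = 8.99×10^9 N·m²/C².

Take a concentric spherical Gaussian surface of radius r = 91.1 cm (r > R, so the entire charge is enclosed).
Q_enc = -23.7 μC = -2.37×10^-5 C.
Since E is radial and uniform over the Gaussian sphere, Φ = E·4πr² = Q_enc/ε₀.
E = k|Q_enc|/r² = (8.99×10^9)(2.37e-5)/(0.911)² = 2.57×10^5 N/C.

E = 2.57e5 N/C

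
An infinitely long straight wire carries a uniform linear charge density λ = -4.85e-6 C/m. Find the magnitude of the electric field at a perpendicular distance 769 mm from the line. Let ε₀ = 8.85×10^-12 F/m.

Coaxial Gaussian cylinder, radius r = 769 mm, length L.
Q_enc = λL, so λ_enc = -4.85×10^-6 C/m.
Since E is radial and uniform over the curved surface, Φ = E·2πrL = Q_enc/ε₀ = λ_enc L/ε₀.
E = |λ_enc|/(2πε₀r) = (4.85×10^-6)/(2π·8.85×10^-12·0.769) = 1.13×10^5 N/C.

E = 1.13×10^5 N/C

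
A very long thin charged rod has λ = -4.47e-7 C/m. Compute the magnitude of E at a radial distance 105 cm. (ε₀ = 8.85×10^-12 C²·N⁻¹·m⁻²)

E ≈ 7.66e3 N/C

Choose a coaxial cylinder of radius r = 105 cm (arbitrary length L) as the Gaussian surface.
Q_enc = λL, so λ_enc = -4.47e-7 C/m.
Since E is radial and uniform over the curved surface, Φ = E·2πrL = Q_enc/ε₀ = λ_enc L/ε₀.
E = |λ_enc|/(2πε₀r) = (4.47e-7)/(2π·8.85×10^-12·1.05) = 7.66×10^3 N/C.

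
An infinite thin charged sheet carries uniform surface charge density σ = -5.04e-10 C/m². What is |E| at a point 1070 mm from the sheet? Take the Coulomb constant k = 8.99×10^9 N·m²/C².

By planar symmetry E is perpendicular to the sheet and uniform; use a Gaussian pillbox with flat faces of area A on each side of the sheet.
Flux Φ = 2EA and Q_enc = σA, so 2EA = σA/ε₀ ⇒ E = |σ|/(2ε₀), independent of distance.
E = 2πk|σ| = 2π(8.99×10^9)(5.04e-10) = 28.5 N/C.

|E| ≈ 28.5 V/m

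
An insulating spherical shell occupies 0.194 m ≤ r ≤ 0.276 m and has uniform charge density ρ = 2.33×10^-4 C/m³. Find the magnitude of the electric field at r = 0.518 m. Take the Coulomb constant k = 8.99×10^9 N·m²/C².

E ≈ 4.49×10^5 N/C

By spherical symmetry E is radial; choose a Gaussian sphere of radius r = 0.518 m (r > 0.276 m, enclosing the whole shell).
Q_enc = ρ·(4π/3)(b³ − a³) = (2.33×10^-4)·(4π/3)·((0.276)³ − (0.194)³) = 1.339×10^-5 C.
Gauss's law: E·4πr² = Q_enc/ε₀.
E = k|Q_enc|/r² = (8.99×10^9)(1.339×10^-5)/(0.518)² = 4.49e5 N/C.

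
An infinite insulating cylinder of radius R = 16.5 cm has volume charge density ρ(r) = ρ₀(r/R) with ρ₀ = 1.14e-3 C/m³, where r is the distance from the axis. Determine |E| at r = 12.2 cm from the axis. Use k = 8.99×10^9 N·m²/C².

By cylindrical symmetry E is radial; use a coaxial Gaussian cylinder of radius 12.2 cm and length L (r < R).
Integrating ρ over the cross-section to radius r: λ_enc = (2πρ₀/R) ∫₀^r r'^2 dr' = 2πρ₀ r^3/(3·R) = 2.628×10^-5 C/m.
Applying ∮E·dA = Q_enc/ε₀ with the end caps contributing no flux:
E = 2k|λ_enc|/r = 2(8.99×10^9)(2.628×10^-5)/(0.122) = 3.87e6 N/C.

|E| ≈ 3.87×10^6 V/m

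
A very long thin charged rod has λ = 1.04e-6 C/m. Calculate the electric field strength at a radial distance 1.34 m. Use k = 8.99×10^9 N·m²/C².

E ≈ 1.40e4 N/C

By cylindrical symmetry E is radial; use a coaxial Gaussian cylinder of radius 1.34 m and length L.
Q_enc = λL, so λ_enc = 1.04×10^-6 C/m.
By Gauss's law (flux through the curved wall only), E·2πrL = λ_enc L/ε₀.
E = 2k|λ_enc|/r = 2(8.99×10^9)(1.04×10^-6)/(1.34) = 1.40×10^4 N/C.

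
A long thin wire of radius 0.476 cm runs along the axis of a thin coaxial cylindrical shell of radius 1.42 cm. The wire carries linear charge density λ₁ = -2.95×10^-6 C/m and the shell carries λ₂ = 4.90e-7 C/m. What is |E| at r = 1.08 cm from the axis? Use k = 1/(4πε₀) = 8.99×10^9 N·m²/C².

Coaxial Gaussian cylinder, radius r = 1.08 cm, length L (between the conductors, 0.476 cm < r < 1.42 cm).
Only the inner wire is enclosed; the outer shell contributes nothing inside itself. λ_enc = λ₁ = -2.95e-6 C/m.
Applying ∮E·dA = Q_enc/ε₀ with the end caps contributing no flux:
E = 2k|λ_enc|/r = 2(8.99×10^9)(2.95×10^-6)/(0.0108) = 4.91e6 N/C.

4.91×10^6 N/C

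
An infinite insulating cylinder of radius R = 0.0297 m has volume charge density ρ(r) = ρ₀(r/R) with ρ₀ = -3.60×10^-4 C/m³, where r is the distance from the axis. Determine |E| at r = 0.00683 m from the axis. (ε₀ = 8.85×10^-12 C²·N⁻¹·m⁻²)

|E| = 2.13×10^4 N/C

Take a coaxial cylindrical Gaussian surface of radius r = 0.00683 m and length L (r < R).
Integrating ρ over the cross-section to radius r: λ_enc = (2πρ₀/R) ∫₀^r r'^2 dr' = 2πρ₀ r^3/(3·R) = -8.088×10^-9 C/m.
Gauss's law: E·2πrL = λ_enc L/ε₀.
E = |λ_enc|/(2πε₀r) = (8.088e-9)/(2π·8.85×10^-12·0.00683) = 2.13e4 N/C.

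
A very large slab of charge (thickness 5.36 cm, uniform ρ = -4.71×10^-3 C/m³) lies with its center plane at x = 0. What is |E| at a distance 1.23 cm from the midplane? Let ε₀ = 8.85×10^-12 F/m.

E ≈ 6.55×10^6 V/m

By symmetry E is perpendicular to the slab. A Gaussian pillbox from −1.23 cm to +1.23 cm (face area A) lies entirely within the slab.
Q_enc = ρ·(2x)·A and flux = 2EA, so 2EA = 2ρxA/ε₀ ⇒ E = |ρ|x/ε₀.
E = (4.71×10^-3)(0.0123)/(8.85×10^-12) = 6.55e6 N/C.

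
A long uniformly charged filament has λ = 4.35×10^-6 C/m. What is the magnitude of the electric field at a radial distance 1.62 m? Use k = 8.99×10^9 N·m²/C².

E = 4.83×10^4 V/m

Coaxial Gaussian cylinder, radius r = 1.62 m, length L.
Q_enc = λL, so λ_enc = 4.35×10^-6 C/m.
By Gauss's law (flux through the curved wall only), E·2πrL = λ_enc L/ε₀.
E = 2k|λ_enc|/r = 2(8.99×10^9)(4.35e-6)/(1.62) = 4.83×10^4 N/C.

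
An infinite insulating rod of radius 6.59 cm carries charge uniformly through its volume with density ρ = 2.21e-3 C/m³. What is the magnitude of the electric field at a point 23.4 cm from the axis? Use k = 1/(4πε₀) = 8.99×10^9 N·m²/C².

Choose a coaxial cylinder of radius r = 23.4 cm (arbitrary length L) as the Gaussian surface (r > 6.59 cm, full cross-section enclosed).
λ_enc = ρ·πR² = (2.21×10^-3)π(0.0659)² = 3.015×10^-5 C/m.
Gauss's law: E·2πrL = λ_enc L/ε₀.
E = 2k|λ_enc|/r = 2(8.99×10^9)(3.015×10^-5)/(0.234) = 2.32×10^6 N/C.

E = 2.32×10^6 V/m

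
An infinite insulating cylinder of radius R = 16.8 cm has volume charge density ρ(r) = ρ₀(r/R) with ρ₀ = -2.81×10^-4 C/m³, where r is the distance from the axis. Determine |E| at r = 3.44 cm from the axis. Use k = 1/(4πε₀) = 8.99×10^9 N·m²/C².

E = 7.45×10^4 N/C

Take a coaxial cylindrical Gaussian surface of radius r = 3.44 cm and length L (r < R).
λ_enc = ∫₀^r ρ(r')·2πr' dr' = (2πρ₀/R)·r^3/3 = -1.426×10^-7 C/m.
Applying ∮E·dA = Q_enc/ε₀ with the end caps contributing no flux:
E = 2k|λ_enc|/r = 2(8.99×10^9)(1.426×10^-7)/(0.0344) = 7.45×10^4 N/C.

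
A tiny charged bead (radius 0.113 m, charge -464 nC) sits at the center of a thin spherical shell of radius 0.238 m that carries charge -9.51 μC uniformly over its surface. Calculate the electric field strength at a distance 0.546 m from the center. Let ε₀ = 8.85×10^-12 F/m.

|E| ≈ 3.01×10^5 N/C

Take a concentric spherical Gaussian surface of radius r = 0.546 m (r > 0.238 m, enclosing both).
Q_enc = (-464 nC) + (-9.51 μC) = -9.974×10^-6 C.
Gauss's law: E·4πr² = Q_enc/ε₀.
E = |Q_enc|/(4πε₀r²) = (9.974e-6)/(4π·8.85×10^-12·(0.546)²) = 3.01×10^5 N/C.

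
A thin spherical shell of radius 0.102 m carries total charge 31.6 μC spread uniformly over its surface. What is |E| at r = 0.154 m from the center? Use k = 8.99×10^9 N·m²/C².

Symmetry ⇒ E = E(r) r̂. Gaussian sphere of radius r = 0.154 m (r > 0.102 m).
The entire shell is enclosed: Q_enc = 3.16×10^-5 C.
Gauss's law: E·4πr² = Q_enc/ε₀.
E = k|Q_enc|/r² = (8.99×10^9)(3.16×10^-5)/(0.154)² = 1.20×10^7 N/C.

|E| = 1.20×10^7 N/C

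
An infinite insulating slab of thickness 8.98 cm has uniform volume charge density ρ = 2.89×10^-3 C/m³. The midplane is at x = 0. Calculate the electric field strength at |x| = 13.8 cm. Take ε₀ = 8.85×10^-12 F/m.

1.47×10^7 V/m

The point |x| = 13.8 cm lies outside the slab (half-thickness 0.0449 m). A symmetric pillbox spanning the full slab encloses Q_enc = ρ·d·A.
Flux = 2EA ⇒ E = |ρ|d/(2ε₀), independent of distance outside.
E = (2.89×10^-3)(0.0898)/(2·8.85×10^-12) = 1.47e7 N/C.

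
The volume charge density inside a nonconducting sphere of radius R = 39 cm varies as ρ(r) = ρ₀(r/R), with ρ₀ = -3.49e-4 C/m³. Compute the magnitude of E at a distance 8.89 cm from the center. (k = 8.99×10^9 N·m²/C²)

|E| ≈ 2.00e5 N/C

Symmetry ⇒ E = E(r) r̂. Gaussian sphere of radius r = 8.89 cm (r < R).
Q_enc = ∫₀^r ρ(r')·4πr'² dr' = (4πρ₀/R) ∫₀^r r'^3 dr' = 4πρ₀ r^4/(4·R) = -1.756×10^-7 C.
Since E is radial and uniform over the Gaussian sphere, Φ = E·4πr² = Q_enc/ε₀.
E = k|Q_enc|/r² = (8.99×10^9)(1.756×10^-7)/(0.0889)² = 2.00×10^5 N/C.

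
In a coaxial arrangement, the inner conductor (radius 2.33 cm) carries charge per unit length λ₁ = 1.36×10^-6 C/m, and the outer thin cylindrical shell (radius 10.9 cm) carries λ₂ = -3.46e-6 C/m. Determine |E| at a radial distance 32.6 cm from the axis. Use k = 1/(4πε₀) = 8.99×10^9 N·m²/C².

1.16×10^5 N/C

Choose a coaxial cylinder of radius r = 32.6 cm (arbitrary length L) as the Gaussian surface (r > 10.9 cm, enclosing both).
λ_enc = λ₁ + λ₂ = (1.36e-6) + (-3.46e-6) = -2.10e-6 C/m.
By Gauss's law (flux through the curved wall only), E·2πrL = λ_enc L/ε₀.
E = 2k|λ_enc|/r = 2(8.99×10^9)(2.10×10^-6)/(0.326) = 1.16e5 N/C.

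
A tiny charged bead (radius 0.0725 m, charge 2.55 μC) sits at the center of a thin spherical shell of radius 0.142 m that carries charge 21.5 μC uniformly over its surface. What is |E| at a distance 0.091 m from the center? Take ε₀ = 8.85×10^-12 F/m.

2.77e6 V/m

Symmetry ⇒ E = E(r) r̂. Gaussian sphere of radius r = 0.091 m (between the bodies, 0.0725 m < r < 0.142 m).
Only the inner charge is enclosed; the outer shell contributes nothing inside itself. Q_enc = 2.55 μC = 2.55×10^-6 C.
Applying ∮E·dA = Q_enc/ε₀ with Φ = E(4πr²):
E = |Q_enc|/(4πε₀r²) = (2.55×10^-6)/(4π·8.85×10^-12·(0.091)²) = 2.77×10^6 N/C.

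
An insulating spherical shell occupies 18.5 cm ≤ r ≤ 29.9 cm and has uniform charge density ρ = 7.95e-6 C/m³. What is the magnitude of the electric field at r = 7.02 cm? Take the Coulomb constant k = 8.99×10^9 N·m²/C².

|E| = 0 N/C

By spherical symmetry E is radial; choose a Gaussian sphere of radius r = 7.02 cm (r < 18.5 cm, inside the empty cavity).
Q_enc = 0 (all charge lies at larger r); Gauss's law gives E = 0.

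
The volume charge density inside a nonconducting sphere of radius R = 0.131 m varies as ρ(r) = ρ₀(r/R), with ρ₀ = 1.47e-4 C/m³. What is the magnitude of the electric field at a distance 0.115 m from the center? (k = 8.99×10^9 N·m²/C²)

Use a concentric Gaussian sphere at r = 0.115 m (r < R).
Integrate the density: Q_enc = 4π ∫₀^r ρ₀(r'/R)^1 r'² dr' = 4πρ₀ r^4/(4·R) = 6.166×10^-7 C.
Gauss's law: E·4πr² = Q_enc/ε₀.
E = k|Q_enc|/r² = (8.99×10^9)(6.166e-7)/(0.115)² = 4.19×10^5 N/C.

E = 4.19e5 V/m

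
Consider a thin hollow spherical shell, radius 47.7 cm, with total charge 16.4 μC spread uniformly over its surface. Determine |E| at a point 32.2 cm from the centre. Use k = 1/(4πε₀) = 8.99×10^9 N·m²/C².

Take a concentric spherical Gaussian surface of radius r = 32.2 cm (inside the shell, r < 47.7 cm).
All the charge is outside the Gaussian surface: Q_enc = 0, hence E = 0 everywhere inside the shell.

E = 0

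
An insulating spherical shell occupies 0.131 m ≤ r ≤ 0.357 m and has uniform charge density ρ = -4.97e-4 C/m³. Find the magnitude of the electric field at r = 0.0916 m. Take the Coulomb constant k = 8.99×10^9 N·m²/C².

E = 0 (no enclosed charge)

Take a concentric spherical Gaussian surface of radius r = 0.0916 m (r < 0.131 m, inside the empty cavity).
No charge is enclosed, so by Gauss's law E·4πr² = 0 ⇒ E = 0.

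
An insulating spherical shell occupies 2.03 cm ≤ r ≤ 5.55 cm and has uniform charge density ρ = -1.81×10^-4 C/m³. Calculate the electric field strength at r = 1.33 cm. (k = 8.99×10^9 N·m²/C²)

E = 0

Take a concentric spherical Gaussian surface of radius r = 1.33 cm (r < 2.03 cm, inside the empty cavity).
Q_enc = 0 (all charge lies at larger r); Gauss's law gives E = 0.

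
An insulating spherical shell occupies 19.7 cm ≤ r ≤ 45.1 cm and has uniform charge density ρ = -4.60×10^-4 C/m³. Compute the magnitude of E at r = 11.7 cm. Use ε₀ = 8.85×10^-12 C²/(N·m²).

By spherical symmetry E is radial; choose a Gaussian sphere of radius r = 11.7 cm (r < 19.7 cm, inside the empty cavity).
Q_enc = 0 (all charge lies at larger r); Gauss's law gives E = 0.

E = 0 (no enclosed charge)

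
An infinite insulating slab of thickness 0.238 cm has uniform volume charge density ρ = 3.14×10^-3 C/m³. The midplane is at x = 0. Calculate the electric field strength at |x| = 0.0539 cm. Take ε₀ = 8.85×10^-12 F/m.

By symmetry E is perpendicular to the slab. A Gaussian pillbox from −0.0539 cm to +0.0539 cm (face area A) lies entirely within the slab.
Q_enc = ρ·(2x)·A and flux = 2EA, so 2EA = 2ρxA/ε₀ ⇒ E = |ρ|x/ε₀.
E = (3.14×10^-3)(0.000539)/(8.85×10^-12) = 1.91e5 N/C.

E = 1.91×10^5 N/C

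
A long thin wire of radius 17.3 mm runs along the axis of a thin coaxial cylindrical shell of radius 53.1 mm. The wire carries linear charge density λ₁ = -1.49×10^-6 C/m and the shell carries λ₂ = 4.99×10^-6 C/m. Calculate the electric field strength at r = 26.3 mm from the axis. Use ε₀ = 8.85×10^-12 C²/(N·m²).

|E| = 1.02×10^6 V/m

By cylindrical symmetry E is radial; use a coaxial Gaussian cylinder of radius 26.3 mm and length L (between the conductors, 17.3 mm < r < 53.1 mm).
The shell at 53.1 mm lies outside the Gaussian surface, so λ_enc = λ₁ = -1.49e-6 C/m.
Since E is radial and uniform over the curved surface, Φ = E·2πrL = Q_enc/ε₀ = λ_enc L/ε₀.
E = |λ_enc|/(2πε₀r) = (1.49×10^-6)/(2π·8.85×10^-12·0.0263) = 1.02×10^6 N/C.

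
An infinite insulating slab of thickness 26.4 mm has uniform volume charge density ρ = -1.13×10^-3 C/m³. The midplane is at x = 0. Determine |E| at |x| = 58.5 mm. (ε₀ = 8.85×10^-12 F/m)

|E| ≈ 1.69e6 N/C

The point |x| = 58.5 mm lies outside the slab (half-thickness 0.0132 m). A symmetric pillbox spanning the full slab encloses Q_enc = ρ·d·A.
Flux = 2EA ⇒ E = |ρ|d/(2ε₀), independent of distance outside.
E = (1.13×10^-3)(0.0264)/(2·8.85×10^-12) = 1.69e6 N/C.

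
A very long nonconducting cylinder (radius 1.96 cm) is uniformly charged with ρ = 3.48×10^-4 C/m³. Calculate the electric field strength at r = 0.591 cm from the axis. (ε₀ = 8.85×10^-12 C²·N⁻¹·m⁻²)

|E| ≈ 1.16×10^5 N/C

Choose a coaxial cylinder of radius r = 0.591 cm (arbitrary length L) as the Gaussian surface (r < R).
Enclosed charge per unit length: λ_enc = ρ·πr² = (3.48×10^-4)π(0.00591)² = 3.819e-8 C/m.
By Gauss's law (flux through the curved wall only), E·2πrL = λ_enc L/ε₀.
E = |λ_enc|/(2πε₀r) = (3.819×10^-8)/(2π·8.85×10^-12·0.00591) = 1.16×10^5 N/C.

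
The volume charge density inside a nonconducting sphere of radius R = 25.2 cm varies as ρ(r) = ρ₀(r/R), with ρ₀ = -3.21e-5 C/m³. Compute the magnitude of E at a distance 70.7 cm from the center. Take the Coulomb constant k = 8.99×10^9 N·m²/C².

Symmetry ⇒ E = E(r) r̂. Gaussian sphere of radius r = 70.7 cm (r > R, all charge enclosed).
Q_enc = 4π ∫₀^R ρ₀(r'/R)^1 r'² dr' = 4πρ₀R³/4 = -1.614×10^-6 C.
By Gauss's law, ∮E·dA = E·4πr² = Q_enc/ε₀.
E = k|Q_enc|/r² = (8.99×10^9)(1.614×10^-6)/(0.707)² = 2.90×10^4 N/C.

|E| = 2.90e4 N/C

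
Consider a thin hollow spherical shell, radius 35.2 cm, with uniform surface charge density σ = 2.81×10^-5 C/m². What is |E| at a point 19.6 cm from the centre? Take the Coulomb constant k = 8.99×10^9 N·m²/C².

By spherical symmetry E is radial; choose a Gaussian sphere of radius r = 19.6 cm (inside the shell, r < 35.2 cm).
No charge lies within this surface, so Q_enc = 0 and Gauss's law gives E·4πr² = 0 ⇒ E = 0.

E = 0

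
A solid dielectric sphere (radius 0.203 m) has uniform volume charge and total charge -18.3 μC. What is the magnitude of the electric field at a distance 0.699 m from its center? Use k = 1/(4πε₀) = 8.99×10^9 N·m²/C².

Take a concentric spherical Gaussian surface of radius r = 0.699 m (r > R, so the entire charge is enclosed).
Q_enc = -18.3 μC = -1.83×10^-5 C.
Gauss's law: E·4πr² = Q_enc/ε₀.
E = k|Q_enc|/r² = (8.99×10^9)(1.83×10^-5)/(0.699)² = 3.37×10^5 N/C.

3.37e5 N/C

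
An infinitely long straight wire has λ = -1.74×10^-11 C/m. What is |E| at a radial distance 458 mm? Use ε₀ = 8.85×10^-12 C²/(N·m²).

E ≈ 0.683 N/C

Choose a coaxial cylinder of radius r = 458 mm (arbitrary length L) as the Gaussian surface.
Q_enc = λL, so λ_enc = -1.74e-11 C/m.
By Gauss's law (flux through the curved wall only), E·2πrL = λ_enc L/ε₀.
E = |λ_enc|/(2πε₀r) = (1.74e-11)/(2π·8.85×10^-12·0.458) = 0.683 N/C.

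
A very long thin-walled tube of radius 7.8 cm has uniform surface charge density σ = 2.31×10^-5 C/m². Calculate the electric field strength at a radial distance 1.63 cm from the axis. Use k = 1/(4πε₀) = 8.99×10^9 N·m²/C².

Coaxial Gaussian cylinder, radius r = 1.63 cm, length L (r < 7.8 cm, inside the shell).
No charge is enclosed, so Gauss's law gives E·2πrL = 0 ⇒ E = 0.

|E| = 0 N/C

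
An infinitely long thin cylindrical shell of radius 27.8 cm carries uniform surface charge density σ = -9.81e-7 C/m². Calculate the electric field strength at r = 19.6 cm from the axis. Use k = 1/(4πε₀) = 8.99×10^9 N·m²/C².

|E| = 0 N/C

Coaxial Gaussian cylinder, radius r = 19.6 cm, length L (r < 27.8 cm, inside the shell).
No charge is enclosed, so Gauss's law gives E·2πrL = 0 ⇒ E = 0.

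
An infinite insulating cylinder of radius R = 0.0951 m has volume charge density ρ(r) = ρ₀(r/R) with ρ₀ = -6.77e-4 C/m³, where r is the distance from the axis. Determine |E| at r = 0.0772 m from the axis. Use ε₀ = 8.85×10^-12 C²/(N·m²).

|E| ≈ 1.60×10^6 N/C

By cylindrical symmetry E is radial; use a coaxial Gaussian cylinder of radius 0.0772 m and length L (r < R).
λ_enc = ∫₀^r ρ(r')·2πr' dr' = (2πρ₀/R)·r^3/3 = -6.86e-6 C/m.
Since E is radial and uniform over the curved surface, Φ = E·2πrL = Q_enc/ε₀ = λ_enc L/ε₀.
E = |λ_enc|/(2πε₀r) = (6.86×10^-6)/(2π·8.85×10^-12·0.0772) = 1.60e6 N/C.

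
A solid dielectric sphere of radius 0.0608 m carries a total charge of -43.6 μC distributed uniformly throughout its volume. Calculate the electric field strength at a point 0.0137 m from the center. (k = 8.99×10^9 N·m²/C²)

|E| = 2.39×10^7 N/C

By spherical symmetry E is radial; choose a Gaussian sphere of radius r = 0.0137 m (r < R).
For a uniform sphere the enclosed fraction is (r/R)³, so Q_enc = (-43.6 μC)(0.0137/0.0608)³ = -4.988e-7 C.
Gauss's law: E·4πr² = Q_enc/ε₀.
E = k|Q_enc|/r² = (8.99×10^9)(4.988e-7)/(0.0137)² = 2.39e7 N/C.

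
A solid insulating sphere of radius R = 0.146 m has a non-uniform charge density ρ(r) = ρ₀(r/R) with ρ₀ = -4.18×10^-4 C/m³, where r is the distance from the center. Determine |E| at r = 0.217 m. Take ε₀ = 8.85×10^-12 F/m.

Symmetry ⇒ E = E(r) r̂. Gaussian sphere of radius r = 0.217 m (r > R, all charge enclosed).
Q_enc = 4π ∫₀^R ρ₀(r'/R)^1 r'² dr' = 4πρ₀R³/4 = -4.087e-6 C.
Since E is radial and uniform over the Gaussian sphere, Φ = E·4πr² = Q_enc/ε₀.
E = |Q_enc|/(4πε₀r²) = (4.087×10^-6)/(4π·8.85×10^-12·(0.217)²) = 7.80e5 N/C.

7.80e5 N/C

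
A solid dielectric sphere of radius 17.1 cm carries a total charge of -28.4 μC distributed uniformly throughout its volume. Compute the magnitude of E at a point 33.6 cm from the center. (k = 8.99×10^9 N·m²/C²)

Take a concentric spherical Gaussian surface of radius r = 33.6 cm (r > R, so the entire charge is enclosed).
Q_enc = -28.4 μC = -2.84×10^-5 C.
Gauss's law: E·4πr² = Q_enc/ε₀.
E = k|Q_enc|/r² = (8.99×10^9)(2.84×10^-5)/(0.336)² = 2.26×10^6 N/C.

E ≈ 2.26e6 V/m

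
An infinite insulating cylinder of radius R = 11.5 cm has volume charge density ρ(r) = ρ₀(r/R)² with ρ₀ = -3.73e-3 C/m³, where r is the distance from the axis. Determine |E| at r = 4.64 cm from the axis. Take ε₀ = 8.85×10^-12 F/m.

Choose a coaxial cylinder of radius r = 4.64 cm (arbitrary length L) as the Gaussian surface (r < R).
Integrating ρ over the cross-section to radius r: λ_enc = (2πρ₀/R²) ∫₀^r r'^3 dr' = 2πρ₀ r^4/(4·R²) = -2.054e-6 C/m.
Gauss's law: E·2πrL = λ_enc L/ε₀.
E = |λ_enc|/(2πε₀r) = (2.054×10^-6)/(2π·8.85×10^-12·0.0464) = 7.96×10^5 N/C.

E ≈ 7.96×10^5 V/m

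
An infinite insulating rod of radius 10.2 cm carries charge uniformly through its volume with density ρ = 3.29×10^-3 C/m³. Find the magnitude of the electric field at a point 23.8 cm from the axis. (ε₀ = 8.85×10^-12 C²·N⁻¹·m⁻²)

Take a coaxial cylindrical Gaussian surface of radius r = 23.8 cm and length L (r > 10.2 cm, full cross-section enclosed).
λ_enc = ρ·πR² = (3.29×10^-3)π(0.102)² = 1.075e-4 C/m.
By Gauss's law (flux through the curved wall only), E·2πrL = λ_enc L/ε₀.
E = |λ_enc|/(2πε₀r) = (1.075e-4)/(2π·8.85×10^-12·0.238) = 8.13e6 N/C.

|E| = 8.13×10^6 N/C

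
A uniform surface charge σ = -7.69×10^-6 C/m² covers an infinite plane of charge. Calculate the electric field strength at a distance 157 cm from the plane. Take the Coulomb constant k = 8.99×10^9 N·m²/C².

E = 4.34e5 N/C

Choose a cylindrical pillbox piercing the sheet, end faces (area A) parallel to it.
Flux Φ = 2EA and Q_enc = σA, so 2EA = σA/ε₀ ⇒ E = |σ|/(2ε₀), independent of distance.
E = 2πk|σ| = 2π(8.99×10^9)(7.69×10^-6) = 4.34×10^5 N/C.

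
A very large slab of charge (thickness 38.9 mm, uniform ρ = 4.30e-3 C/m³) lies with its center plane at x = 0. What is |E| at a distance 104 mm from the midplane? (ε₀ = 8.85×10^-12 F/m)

|E| = 9.45×10^6 V/m

The point |x| = 104 mm lies outside the slab (half-thickness 0.01945 m). A symmetric pillbox spanning the full slab encloses Q_enc = ρ·d·A.
Flux = 2EA ⇒ E = |ρ|d/(2ε₀), independent of distance outside.
E = (4.30e-3)(0.0389)/(2·8.85×10^-12) = 9.45×10^6 N/C.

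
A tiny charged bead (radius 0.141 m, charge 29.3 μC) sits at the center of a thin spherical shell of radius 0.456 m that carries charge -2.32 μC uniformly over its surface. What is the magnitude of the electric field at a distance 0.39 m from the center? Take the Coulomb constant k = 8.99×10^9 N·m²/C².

By spherical symmetry E is radial; choose a Gaussian sphere of radius r = 0.39 m (between the bodies, 0.141 m < r < 0.456 m).
The shell at 0.456 m lies outside the Gaussian surface, so Q_enc = 29.3 μC = 2.93×10^-5 C.
Gauss's law: E·4πr² = Q_enc/ε₀.
E = k|Q_enc|/r² = (8.99×10^9)(2.93×10^-5)/(0.39)² = 1.73e6 N/C.

E ≈ 1.73e6 N/C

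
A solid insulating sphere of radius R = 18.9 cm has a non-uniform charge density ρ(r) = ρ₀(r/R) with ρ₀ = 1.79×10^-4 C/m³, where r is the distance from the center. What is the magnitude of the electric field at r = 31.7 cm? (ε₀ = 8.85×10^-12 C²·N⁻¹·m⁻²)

E ≈ 3.40e5 V/m

Symmetry ⇒ E = E(r) r̂. Gaussian sphere of radius r = 31.7 cm (r > R, all charge enclosed).
Q_enc = 4π ∫₀^R ρ₀(r'/R)^1 r'² dr' = 4πρ₀R³/4 = 3.797e-6 C.
Applying ∮E·dA = Q_enc/ε₀ with Φ = E(4πr²):
E = |Q_enc|/(4πε₀r²) = (3.797×10^-6)/(4π·8.85×10^-12·(0.317)²) = 3.40e5 N/C.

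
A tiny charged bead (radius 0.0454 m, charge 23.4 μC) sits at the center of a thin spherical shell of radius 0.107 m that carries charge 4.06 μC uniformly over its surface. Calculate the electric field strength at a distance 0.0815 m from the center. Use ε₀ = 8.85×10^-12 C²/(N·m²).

Use a concentric Gaussian sphere at r = 0.0815 m (between the bodies, 0.0454 m < r < 0.107 m).
The shell at 0.107 m lies outside the Gaussian surface, so Q_enc = 23.4 μC = 2.34e-5 C.
Applying ∮E·dA = Q_enc/ε₀ with Φ = E(4πr²):
E = |Q_enc|/(4πε₀r²) = (2.34e-5)/(4π·8.85×10^-12·(0.0815)²) = 3.17×10^7 N/C.

3.17×10^7 N/C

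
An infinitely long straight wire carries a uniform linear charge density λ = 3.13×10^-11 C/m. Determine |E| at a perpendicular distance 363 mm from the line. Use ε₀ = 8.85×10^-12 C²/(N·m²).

|E| = 1.55 N/C

Coaxial Gaussian cylinder, radius r = 363 mm, length L.
Q_enc = λL, so λ_enc = 3.13×10^-11 C/m.
Since E is radial and uniform over the curved surface, Φ = E·2πrL = Q_enc/ε₀ = λ_enc L/ε₀.
E = |λ_enc|/(2πε₀r) = (3.13×10^-11)/(2π·8.85×10^-12·0.363) = 1.55 N/C.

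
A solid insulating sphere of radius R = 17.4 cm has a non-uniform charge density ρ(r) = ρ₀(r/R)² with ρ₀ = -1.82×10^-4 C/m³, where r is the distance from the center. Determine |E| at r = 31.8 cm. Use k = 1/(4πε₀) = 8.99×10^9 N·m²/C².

|E| ≈ 2.14×10^5 N/C

Symmetry ⇒ E = E(r) r̂. Gaussian sphere of radius r = 31.8 cm (r > R, all charge enclosed).
Q_enc = 4π ∫₀^R ρ₀(r'/R)^2 r'² dr' = 4πρ₀R³/5 = -2.41×10^-6 C.
Applying ∮E·dA = Q_enc/ε₀ with Φ = E(4πr²):
E = k|Q_enc|/r² = (8.99×10^9)(2.41×10^-6)/(0.318)² = 2.14e5 N/C.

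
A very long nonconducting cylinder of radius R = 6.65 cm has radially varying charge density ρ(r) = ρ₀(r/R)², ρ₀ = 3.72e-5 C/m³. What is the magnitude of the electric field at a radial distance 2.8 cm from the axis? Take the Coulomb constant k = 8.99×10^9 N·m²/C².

E ≈ 5.22e3 N/C

Take a coaxial cylindrical Gaussian surface of radius r = 2.8 cm and length L (r < R).
λ_enc = ∫₀^r ρ(r')·2πr' dr' = (2πρ₀/R²)·r^4/4 = 8.122×10^-9 C/m.
Since E is radial and uniform over the curved surface, Φ = E·2πrL = Q_enc/ε₀ = λ_enc L/ε₀.
E = 2k|λ_enc|/r = 2(8.99×10^9)(8.122×10^-9)/(0.028) = 5.22e3 N/C.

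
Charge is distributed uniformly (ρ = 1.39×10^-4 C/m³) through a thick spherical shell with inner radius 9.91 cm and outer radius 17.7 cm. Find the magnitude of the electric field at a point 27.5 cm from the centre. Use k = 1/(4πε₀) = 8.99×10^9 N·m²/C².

E = 3.16×10^5 V/m

Take a concentric spherical Gaussian surface of radius r = 27.5 cm (r > 17.7 cm, enclosing the whole shell).
Q_enc = ρ·(4π/3)(b³ − a³) = (1.39×10^-4)·(4π/3)·((0.177)³ − (0.0991)³) = 2.662×10^-6 C.
Since E is radial and uniform over the Gaussian sphere, Φ = E·4πr² = Q_enc/ε₀.
E = k|Q_enc|/r² = (8.99×10^9)(2.662×10^-6)/(0.275)² = 3.16×10^5 N/C.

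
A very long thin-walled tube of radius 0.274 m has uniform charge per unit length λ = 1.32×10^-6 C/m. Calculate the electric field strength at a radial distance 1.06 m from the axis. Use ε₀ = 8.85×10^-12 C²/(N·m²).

By cylindrical symmetry E is radial; use a coaxial Gaussian cylinder of radius 1.06 m and length L (r > 0.274 m).
The full line charge is enclosed: λ_enc = 1.32×10^-6 C/m.
Applying ∮E·dA = Q_enc/ε₀ with the end caps contributing no flux:
E = |λ_enc|/(2πε₀r) = (1.32e-6)/(2π·8.85×10^-12·1.06) = 2.24×10^4 N/C.

2.24e4 V/m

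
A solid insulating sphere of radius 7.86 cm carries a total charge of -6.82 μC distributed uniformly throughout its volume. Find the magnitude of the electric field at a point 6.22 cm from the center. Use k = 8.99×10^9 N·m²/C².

Use a concentric Gaussian sphere at r = 6.22 cm (r < R).
Only the charge within r is enclosed: Q_enc = Q·(r/R)³ = (-6.82 μC)·(6.22 cm/7.86 cm)³ = -3.38×10^-6 C.
By Gauss's law, ∮E·dA = E·4πr² = Q_enc/ε₀.
E = k|Q_enc|/r² = (8.99×10^9)(3.38×10^-6)/(0.0622)² = 7.85×10^6 N/C.

|E| = 7.85×10^6 V/m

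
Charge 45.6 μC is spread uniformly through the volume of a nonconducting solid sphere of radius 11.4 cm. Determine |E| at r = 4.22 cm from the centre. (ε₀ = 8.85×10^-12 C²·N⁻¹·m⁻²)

Symmetry ⇒ E = E(r) r̂. Gaussian sphere of radius r = 4.22 cm (r < R).
For a uniform sphere the enclosed fraction is (r/R)³, so Q_enc = (45.6 μC)(0.0422/0.114)³ = 2.313e-6 C.
Since E is radial and uniform over the Gaussian sphere, Φ = E·4πr² = Q_enc/ε₀.
E = |Q_enc|/(4πε₀r²) = (2.313×10^-6)/(4π·8.85×10^-12·(0.0422)²) = 1.17e7 N/C.

|E| = 1.17×10^7 N/C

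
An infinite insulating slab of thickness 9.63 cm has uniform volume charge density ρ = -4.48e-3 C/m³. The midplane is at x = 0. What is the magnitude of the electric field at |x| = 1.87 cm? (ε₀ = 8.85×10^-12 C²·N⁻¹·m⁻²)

By symmetry E is perpendicular to the slab. A Gaussian pillbox from −1.87 cm to +1.87 cm (face area A) lies entirely within the slab.
Q_enc = ρ·(2x)·A and flux = 2EA, so 2EA = 2ρxA/ε₀ ⇒ E = |ρ|x/ε₀.
E = (4.48e-3)(0.0187)/(8.85×10^-12) = 9.47e6 N/C.

9.47×10^6 N/C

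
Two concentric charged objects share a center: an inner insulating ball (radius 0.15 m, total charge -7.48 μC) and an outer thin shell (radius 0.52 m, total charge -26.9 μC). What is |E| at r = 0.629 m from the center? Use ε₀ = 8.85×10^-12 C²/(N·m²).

|E| ≈ 7.81×10^5 V/m

Symmetry ⇒ E = E(r) r̂. Gaussian sphere of radius r = 0.629 m (r > 0.52 m, enclosing both).
Q_enc = (-7.48 μC) + (-26.9 μC) = -3.438e-5 C.
Gauss's law: E·4πr² = Q_enc/ε₀.
E = |Q_enc|/(4πε₀r²) = (3.438e-5)/(4π·8.85×10^-12·(0.629)²) = 7.81×10^5 N/C.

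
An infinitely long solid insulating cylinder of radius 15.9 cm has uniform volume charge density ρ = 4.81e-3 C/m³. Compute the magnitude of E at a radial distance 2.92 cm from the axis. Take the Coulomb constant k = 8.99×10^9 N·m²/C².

By cylindrical symmetry E is radial; use a coaxial Gaussian cylinder of radius 2.92 cm and length L (r < R).
Charge inside radius r per length L is ρ·πr²·L, so λ_enc = ρπr² = 1.288×10^-5 C/m.
Gauss's law: E·2πrL = λ_enc L/ε₀.
E = 2k|λ_enc|/r = 2(8.99×10^9)(1.288×10^-5)/(0.0292) = 7.93×10^6 N/C.

7.93×10^6 N/C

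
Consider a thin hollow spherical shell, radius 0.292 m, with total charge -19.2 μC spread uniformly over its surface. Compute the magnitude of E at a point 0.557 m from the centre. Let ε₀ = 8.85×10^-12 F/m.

|E| = 5.56×10^5 N/C

By spherical symmetry E is radial; choose a Gaussian sphere of radius r = 0.557 m (r > 0.292 m).
The entire shell is enclosed: Q_enc = -1.92e-5 C.
By Gauss's law, ∮E·dA = E·4πr² = Q_enc/ε₀.
E = |Q_enc|/(4πε₀r²) = (1.92e-5)/(4π·8.85×10^-12·(0.557)²) = 5.56e5 N/C.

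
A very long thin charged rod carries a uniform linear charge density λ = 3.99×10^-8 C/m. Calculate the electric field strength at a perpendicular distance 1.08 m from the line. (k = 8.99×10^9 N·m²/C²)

|E| = 664 V/m

Coaxial Gaussian cylinder, radius r = 1.08 m, length L.
Q_enc = λL, so λ_enc = 3.99e-8 C/m.
Applying ∮E·dA = Q_enc/ε₀ with the end caps contributing no flux:
E = 2k|λ_enc|/r = 2(8.99×10^9)(3.99e-8)/(1.08) = 664 N/C.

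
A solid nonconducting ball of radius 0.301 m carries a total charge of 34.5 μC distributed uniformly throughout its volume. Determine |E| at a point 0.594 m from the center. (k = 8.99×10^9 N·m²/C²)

By spherical symmetry E is radial; choose a Gaussian sphere of radius r = 0.594 m (r > R, so the entire charge is enclosed).
Q_enc = 34.5 μC = 3.45e-5 C.
Applying ∮E·dA = Q_enc/ε₀ with Φ = E(4πr²):
E = k|Q_enc|/r² = (8.99×10^9)(3.45×10^-5)/(0.594)² = 8.79×10^5 N/C.

E ≈ 8.79×10^5 N/C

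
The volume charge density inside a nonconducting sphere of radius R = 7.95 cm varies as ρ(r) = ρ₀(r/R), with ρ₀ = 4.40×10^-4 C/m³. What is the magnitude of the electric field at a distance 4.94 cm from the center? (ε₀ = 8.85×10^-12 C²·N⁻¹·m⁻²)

|E| = 3.82×10^5 N/C

By spherical symmetry E is radial; choose a Gaussian sphere of radius r = 4.94 cm (r < R).
Integrate the density: Q_enc = 4π ∫₀^r ρ₀(r'/R)^1 r'² dr' = 4πρ₀ r^4/(4·R) = 1.035×10^-7 C.
Since E is radial and uniform over the Gaussian sphere, Φ = E·4πr² = Q_enc/ε₀.
E = |Q_enc|/(4πε₀r²) = (1.035×10^-7)/(4π·8.85×10^-12·(0.0494)²) = 3.82×10^5 N/C.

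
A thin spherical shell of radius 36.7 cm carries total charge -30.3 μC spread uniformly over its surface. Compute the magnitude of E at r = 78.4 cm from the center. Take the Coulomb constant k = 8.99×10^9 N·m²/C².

Take a concentric spherical Gaussian surface of radius r = 78.4 cm (r > 36.7 cm).
The entire shell is enclosed: Q_enc = -3.03e-5 C.
By Gauss's law, ∮E·dA = E·4πr² = Q_enc/ε₀.
E = k|Q_enc|/r² = (8.99×10^9)(3.03×10^-5)/(0.784)² = 4.43×10^5 N/C.

E = 4.43e5 N/C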